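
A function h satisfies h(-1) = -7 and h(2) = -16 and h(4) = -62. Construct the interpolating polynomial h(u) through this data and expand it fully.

Build the Lagrange basis polynomials:
L_0(u) = (u - 2)(u - 4) / [15] = (1/15)u^2 - (2/5)u + 8/15
L_1(u) = (u + 1)(u - 4) / [-6] = -(1/6)u^2 + (1/2)u + 2/3
L_2(u) = (u + 1)(u - 2) / [10] = (1/10)u^2 - (1/10)u - 1/5
h(u) = (-7)·L_0 + (-16)·L_1 + (-62)·L_2
  (-7)·L_0(u) = -(7/15)u^2 + (14/5)u - 56/15
  (-16)·L_1(u) = (8/3)u^2 - 8u - 32/3
  (-62)·L_2(u) = -(31/5)u^2 + (31/5)u + 62/5
Adding term by term: -4u^2 + u - 2

h(u) = -4u^2 + u - 2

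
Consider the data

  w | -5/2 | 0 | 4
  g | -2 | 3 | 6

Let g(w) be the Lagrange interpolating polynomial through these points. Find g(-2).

Evaluate each Lagrange basis at w = -2:
L_0(-2) = (-2)·(-6)/[(-5/2)·(-13/2)] = 48/65
L_1(-2) = (1/2)·(-6)/[(5/2)·(-4)] = 3/10
L_2(-2) = (1/2)·(-2)/[(13/2)·(4)] = -1/26
Sum: (-2)·(48/65) + 3·(3/10) + 6·(-1/26) = -21/26

-21/26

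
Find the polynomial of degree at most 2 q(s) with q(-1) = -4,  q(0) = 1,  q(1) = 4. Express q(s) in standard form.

q(s) = -s^2 + 4s + 1

Build the Lagrange basis polynomials:
L_0(s) = s(s - 1) / [2] = (1/2)s^2 - (1/2)s
L_1(s) = (s + 1)(s - 1) / [-1] = -s^2 + 1
L_2(s) = (s + 1)s / [2] = (1/2)s^2 + (1/2)s
q(s) = (-4)·L_0 + 1·L_1 + 4·L_2
  (-4)·L_0(s) = -2s^2 + 2s
  1·L_1(s) = -s^2 + 1
  4·L_2(s) = 2s^2 + 2s
Adding term by term: -s^2 + 4s + 1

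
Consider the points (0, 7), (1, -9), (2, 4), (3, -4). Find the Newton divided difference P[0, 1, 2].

P[0,1] = (-9 - 7) / (1 - 0) = -16
P[1,2] = (4 - (-9)) / (2 - 1) = 13
P[0,1,2] = (13 - (-16)) / (2 - 0) = 29/2

29/2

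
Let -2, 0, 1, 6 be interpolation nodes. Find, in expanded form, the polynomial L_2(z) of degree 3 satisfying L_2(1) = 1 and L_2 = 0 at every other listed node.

L_2(z) = -(1/15)z^3 + (4/15)z^2 + (4/5)z

L_2(z) = (z + 2)z(z - 6) / [(3)·(1)·(-5)]
       = (z^3 - 4z^2 - 12z) / (-15)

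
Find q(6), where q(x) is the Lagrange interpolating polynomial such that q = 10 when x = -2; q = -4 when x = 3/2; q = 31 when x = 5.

50

Evaluate each Lagrange basis at x = 6:
L_0(6) = (9/2)·(1)/[(-7/2)·(-7)] = 9/49
L_1(6) = (8)·(1)/[(7/2)·(-7/2)] = -32/49
L_2(6) = (8)·(9/2)/[(7)·(7/2)] = 72/49
Sum: 10·(9/49) + (-4)·(-32/49) + 31·(72/49) = 50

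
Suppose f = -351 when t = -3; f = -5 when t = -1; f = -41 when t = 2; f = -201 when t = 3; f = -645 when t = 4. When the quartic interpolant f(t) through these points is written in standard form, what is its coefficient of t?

-2

Build the Lagrange basis polynomials:
L_0(t) = (t + 1)(t - 2)(t - 3)(t - 4) / [420] = (1/420)t^4 - (2/105)t^3 + (17/420)t^2 + (1/210)t - 2/35
L_1(t) = (t + 3)(t - 2)(t - 3)(t - 4) / [-120] = -(1/120)t^4 + (1/20)t^3 + (1/120)t^2 - (9/20)t + 3/5
L_2(t) = (t + 3)(t + 1)(t - 3)(t - 4) / [30] = (1/30)t^4 - (1/10)t^3 - (13/30)t^2 + (9/10)t + 6/5
L_3(t) = (t + 3)(t + 1)(t - 2)(t - 4) / [-24] = -(1/24)t^4 + (1/12)t^3 + (13/24)t^2 - (7/12)t - 1
L_4(t) = (t + 3)(t + 1)(t - 2)(t - 3) / [70] = (1/70)t^4 - (1/70)t^3 - (11/70)t^2 + (9/70)t + 9/35
f(t) = (-351)·L_0 + (-5)·L_1 + (-41)·L_2 + (-201)·L_3 + (-645)·L_4
Only the coefficient of t is needed; take it from each L_i and combine:
(-351)·(1/210) + (-5)·(-9/20) + (-41)·(9/10) + (-201)·(-7/12) + (-645)·(9/70) = -2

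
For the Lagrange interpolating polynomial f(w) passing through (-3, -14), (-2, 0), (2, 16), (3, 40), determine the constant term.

4

L_0(w) = (w + 2)(w - 2)(w - 3) / [-30] = -(1/30)w^3 + (1/10)w^2 + (2/15)w - 2/5
L_1(w) = (w + 3)(w - 2)(w - 3) / [20] = (1/20)w^3 - (1/10)w^2 - (9/20)w + 9/10
L_2(w) = (w + 3)(w + 2)(w - 3) / [-20] = -(1/20)w^3 - (1/10)w^2 + (9/20)w + 9/10
L_3(w) = (w + 3)(w + 2)(w - 2) / [30] = (1/30)w^3 + (1/10)w^2 - (2/15)w - 2/5
f(w) = (-14)·L_0 + 0·L_1 + 16·L_2 + 40·L_3
Only the constant term is needed; take it from each L_i and combine:
(-14)·(-2/5) + 0·(9/10) + 16·(9/10) + 40·(-2/5) = 4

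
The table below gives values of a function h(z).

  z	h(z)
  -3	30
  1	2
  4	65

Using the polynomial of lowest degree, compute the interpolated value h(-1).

Using Newton's divided-difference form:
h[-3,1] = (2 - 30) / (1 - (-3)) = -7
h[1,4] = (65 - 2) / (4 - 1) = 21
h[-3,1,4] = (21 - (-7)) / (4 - (-3)) = 4
h(-1) = 30 + (-7)·(2) + 4·(2)·(-2) = 0

0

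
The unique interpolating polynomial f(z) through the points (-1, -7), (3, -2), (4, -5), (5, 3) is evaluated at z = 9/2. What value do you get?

-887/320

Using Newton's divided-difference form:
f[-1,3] = (-2 - (-7)) / (3 - (-1)) = 5/4
f[3,4] = (-5 - (-2)) / (4 - 3) = -3
f[4,5] = (3 - (-5)) / (5 - 4) = 8
f[-1,3,4] = (-3 - 5/4) / (4 - (-1)) = -17/20
f[3,4,5] = (8 - (-3)) / (5 - 3) = 11/2
f[-1,3,4,5] = (11/2 - (-17/20)) / (5 - (-1)) = 127/120
f(9/2) = -7 + (5/4)·(11/2) + (-17/20)·(11/2)·(3/2) + (127/120)·(11/2)·(3/2)·(1/2) = -887/320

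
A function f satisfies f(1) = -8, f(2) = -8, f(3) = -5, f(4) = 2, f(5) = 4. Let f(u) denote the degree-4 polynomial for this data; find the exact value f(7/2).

-107/64

L_0(7/2) = (3/2)·(1/2)·(-1/2)·(-3/2)/[(-1)·(-2)·(-3)·(-4)] = 3/128
L_1(7/2) = (5/2)·(1/2)·(-1/2)·(-3/2)/[(1)·(-1)·(-2)·(-3)] = -5/32
L_2(7/2) = (5/2)·(3/2)·(-1/2)·(-3/2)/[(2)·(1)·(-1)·(-2)] = 45/64
L_3(7/2) = (5/2)·(3/2)·(1/2)·(-3/2)/[(3)·(2)·(1)·(-1)] = 15/32
L_4(7/2) = (5/2)·(3/2)·(1/2)·(-1/2)/[(4)·(3)·(2)·(1)] = -5/128
Sum: (-8)·(3/128) + (-8)·(-5/32) + (-5)·(45/64) + 2·(15/32) + 4·(-5/128) = -107/64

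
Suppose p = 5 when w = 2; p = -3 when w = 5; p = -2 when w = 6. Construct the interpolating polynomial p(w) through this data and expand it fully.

Newton's divided differences:
p[2,5] = (-3 - 5) / (5 - 2) = -8/3
p[5,6] = (-2 - (-3)) / (6 - 5) = 1
p[2,5,6] = (1 - (-8/3)) / (6 - 2) = 11/12
p(w) = 5 + (-8/3)·(w - 2) + (11/12)·(w - 2)(w - 5)
Expanding: p(w) = (11/12)w^2 - (109/12)w + 39/2

p(w) = (11/12)w^2 - (109/12)w + 39/2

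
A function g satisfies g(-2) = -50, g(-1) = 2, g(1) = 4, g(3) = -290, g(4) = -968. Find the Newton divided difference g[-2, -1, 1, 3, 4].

g[-2,-1] = (2 - (-50)) / (-1 - (-2)) = 52
g[-1,1] = (4 - 2) / (1 - (-1)) = 1
g[1,3] = (-290 - 4) / (3 - 1) = -147
g[3,4] = (-968 - (-290)) / (4 - 3) = -678
g[-2,-1,1] = (1 - 52) / (1 - (-2)) = -17
g[-1,1,3] = (-147 - 1) / (3 - (-1)) = -37
g[1,3,4] = (-678 - (-147)) / (4 - 1) = -177
g[-2,-1,1,3] = (-37 - (-17)) / (3 - (-2)) = -4
g[-1,1,3,4] = (-177 - (-37)) / (4 - (-1)) = -28
g[-2,-1,1,3,4] = (-28 - (-4)) / (4 - (-2)) = -4

-4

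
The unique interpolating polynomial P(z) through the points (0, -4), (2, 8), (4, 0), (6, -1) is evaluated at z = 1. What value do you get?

Evaluate each Lagrange basis at z = 1:
L_0(1) = (-1)·(-3)·(-5)/[(-2)·(-4)·(-6)] = 5/16
L_1(1) = (1)·(-3)·(-5)/[(2)·(-2)·(-4)] = 15/16
L_2(1) = (1)·(-1)·(-5)/[(4)·(2)·(-2)] = -5/16
L_3(1) = (1)·(-1)·(-3)/[(6)·(4)·(2)] = 1/16
Sum: (-4)·(5/16) + 8·(15/16) + 0 + (-1)·(1/16) = 99/16

99/16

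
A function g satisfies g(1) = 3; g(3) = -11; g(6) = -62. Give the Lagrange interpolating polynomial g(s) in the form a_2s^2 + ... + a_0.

L_0(s) = (s - 3)(s - 6) / [10] = (1/10)s^2 - (9/10)s + 9/5
L_1(s) = (s - 1)(s - 6) / [-6] = -(1/6)s^2 + (7/6)s - 1
L_2(s) = (s - 1)(s - 3) / [15] = (1/15)s^2 - (4/15)s + 1/5
g(s) = 3·L_0 + (-11)·L_1 + (-62)·L_2
  3·L_0(s) = (3/10)s^2 - (27/10)s + 27/5
  (-11)·L_1(s) = (11/6)s^2 - (77/6)s + 11
  (-62)·L_2(s) = -(62/15)s^2 + (248/15)s - 62/5
Adding term by term: -2s^2 + s + 4

g(s) = -2s^2 + s + 4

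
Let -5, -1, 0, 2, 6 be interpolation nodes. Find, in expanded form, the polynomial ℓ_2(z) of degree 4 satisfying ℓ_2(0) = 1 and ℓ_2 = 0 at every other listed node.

ℓ_2(z) = (z + 5)(z + 1)(z - 2)(z - 6) / [(5)·(1)·(-2)·(-6)]
       = (z^4 - 2z^3 - 31z^2 + 32z + 60) / (60)

ℓ_2(z) = (1/60)z^4 - (1/30)z^3 - (31/60)z^2 + (8/15)z + 1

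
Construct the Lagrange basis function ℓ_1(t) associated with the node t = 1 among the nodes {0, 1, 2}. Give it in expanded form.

ℓ_1(t) = -t^2 + 2t

ℓ_1(t) = t(t - 2) / [(1)·(-1)]
       = (t^2 - 2t) / (-1)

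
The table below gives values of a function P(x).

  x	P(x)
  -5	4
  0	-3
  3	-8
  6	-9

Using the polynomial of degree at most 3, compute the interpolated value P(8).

-553/99

Evaluate each Lagrange basis at x = 8:
L_0(8) = (8)·(5)·(2)/[(-5)·(-8)·(-11)] = -2/11
L_1(8) = (13)·(5)·(2)/[(5)·(-3)·(-6)] = 13/9
L_2(8) = (13)·(8)·(2)/[(8)·(3)·(-3)] = -26/9
L_3(8) = (13)·(8)·(5)/[(11)·(6)·(3)] = 260/99
Sum: 4·(-2/11) + (-3)·(13/9) + (-8)·(-26/9) + (-9)·(260/99) = -553/99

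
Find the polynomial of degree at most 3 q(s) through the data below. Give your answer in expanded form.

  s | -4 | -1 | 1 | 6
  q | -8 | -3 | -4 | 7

q(s) = (43/525)s^3 - (37/350)s^2 - (611/1050)s - 594/175

Newton's divided differences:
q[-4,-1] = (-3 - (-8)) / (-1 - (-4)) = 5/3
q[-1,1] = (-4 - (-3)) / (1 - (-1)) = -1/2
q[1,6] = (7 - (-4)) / (6 - 1) = 11/5
q[-4,-1,1] = (-1/2 - 5/3) / (1 - (-4)) = -13/30
q[-1,1,6] = (11/5 - (-1/2)) / (6 - (-1)) = 27/70
q[-4,-1,1,6] = (27/70 - (-13/30)) / (6 - (-4)) = 43/525
q(s) = -8 + (5/3)·(s + 4) + (-13/30)·(s + 4)(s + 1) + (43/525)·(s + 4)(s + 1)(s - 1)
Expanding: q(s) = (43/525)s^3 - (37/350)s^2 - (611/1050)s - 594/175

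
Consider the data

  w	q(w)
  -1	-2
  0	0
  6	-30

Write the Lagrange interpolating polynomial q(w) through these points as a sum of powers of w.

q(w) = -w^2 + w

Build the Lagrange basis polynomials:
L_0(w) = w(w - 6) / [7] = (1/7)w^2 - (6/7)w
L_1(w) = (w + 1)(w - 6) / [-6] = -(1/6)w^2 + (5/6)w + 1
L_2(w) = (w + 1)w / [42] = (1/42)w^2 + (1/42)w
q(w) = (-2)·L_0 + 0·L_1 + (-30)·L_2
  (-2)·L_0(w) = -(2/7)w^2 + (12/7)w
  0·L_1(w) = 0
  (-30)·L_2(w) = -(5/7)w^2 - (5/7)w
Adding term by term: -w^2 + w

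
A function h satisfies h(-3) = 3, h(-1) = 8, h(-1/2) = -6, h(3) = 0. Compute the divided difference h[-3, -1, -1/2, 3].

h[-3,-1] = (8 - 3) / (-1 - (-3)) = 5/2
h[-1,-1/2] = (-6 - 8) / (-1/2 - (-1)) = -28
h[-1/2,3] = (0 - (-6)) / (3 - (-1/2)) = 12/7
h[-3,-1,-1/2] = (-28 - 5/2) / (-1/2 - (-3)) = -61/5
h[-1,-1/2,3] = (12/7 - (-28)) / (3 - (-1)) = 52/7
h[-3,-1,-1/2,3] = (52/7 - (-61/5)) / (3 - (-3)) = 229/70

229/70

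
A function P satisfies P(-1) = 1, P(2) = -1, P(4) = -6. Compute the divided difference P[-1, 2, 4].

-11/30

P[-1,2] = (-1 - 1) / (2 - (-1)) = -2/3
P[2,4] = (-6 - (-1)) / (4 - 2) = -5/2
P[-1,2,4] = (-5/2 - (-2/3)) / (4 - (-1)) = -11/30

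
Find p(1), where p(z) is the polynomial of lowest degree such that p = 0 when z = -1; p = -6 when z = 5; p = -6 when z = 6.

Using Newton's divided-difference form:
p[-1,5] = (-6 - 0) / (5 - (-1)) = -1
p[5,6] = (-6 - (-6)) / (6 - 5) = 0
p[-1,5,6] = (0 - (-1)) / (6 - (-1)) = 1/7
p(1) = 0 + (-1)·(2) + (1/7)·(2)·(-4) = -22/7

-22/7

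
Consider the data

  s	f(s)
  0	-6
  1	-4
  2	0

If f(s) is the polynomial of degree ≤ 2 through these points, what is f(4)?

Using Newton's divided-difference form:
f[0,1] = (-4 - (-6)) / (1 - 0) = 2
f[1,2] = (0 - (-4)) / (2 - 1) = 4
f[0,1,2] = (4 - 2) / (2 - 0) = 1
f(4) = -6 + 2·(4) + 1·(4)·(3) = 14

14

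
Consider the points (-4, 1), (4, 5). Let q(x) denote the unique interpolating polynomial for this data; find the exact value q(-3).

3/2

Evaluate each Lagrange basis at x = -3:
L_0(-3) = (-7)/[(-8)] = 7/8
L_1(-3) = (1)/[(8)] = 1/8
Sum: 1·(7/8) + 5·(1/8) = 3/2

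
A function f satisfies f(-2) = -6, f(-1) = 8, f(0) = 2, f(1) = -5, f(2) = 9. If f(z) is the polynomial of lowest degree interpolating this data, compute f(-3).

Evaluate each Lagrange basis at z = -3:
L_0(-3) = (-2)·(-3)·(-4)·(-5)/[(-1)·(-2)·(-3)·(-4)] = 5
L_1(-3) = (-1)·(-3)·(-4)·(-5)/[(1)·(-1)·(-2)·(-3)] = -10
L_2(-3) = (-1)·(-2)·(-4)·(-5)/[(2)·(1)·(-1)·(-2)] = 10
L_3(-3) = (-1)·(-2)·(-3)·(-5)/[(3)·(2)·(1)·(-1)] = -5
L_4(-3) = (-1)·(-2)·(-3)·(-4)/[(4)·(3)·(2)·(1)] = 1
Sum: (-6)·(5) + 8·(-10) + 2·(10) + (-5)·(-5) + 9·(1) = -56

-56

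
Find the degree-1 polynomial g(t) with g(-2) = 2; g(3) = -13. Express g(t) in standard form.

g(t) = -3t - 4

Build the Lagrange basis polynomials:
L_0(t) = (t - 3) / [-5] = -(1/5)t + 3/5
L_1(t) = (t + 2) / [5] = (1/5)t + 2/5
g(t) = 2·L_0 + (-13)·L_1
  2·L_0(t) = -(2/5)t + 6/5
  (-13)·L_1(t) = -(13/5)t - 26/5
Adding term by term: -3t - 4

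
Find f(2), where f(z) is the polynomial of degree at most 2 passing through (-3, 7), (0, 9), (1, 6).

7/6

Evaluate each Lagrange basis at z = 2:
L_0(2) = (2)·(1)/[(-3)·(-4)] = 1/6
L_1(2) = (5)·(1)/[(3)·(-1)] = -5/3
L_2(2) = (5)·(2)/[(4)·(1)] = 5/2
Sum: 7·(1/6) + 9·(-5/3) + 6·(5/2) = 7/6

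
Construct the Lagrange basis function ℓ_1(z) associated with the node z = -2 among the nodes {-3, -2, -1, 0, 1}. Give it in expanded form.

ℓ_1(z) = (z + 3)(z + 1)z(z - 1) / [(1)·(-1)·(-2)·(-3)]
       = (z^4 + 3z^3 - z^2 - 3z) / (-6)

ℓ_1(z) = -(1/6)z^4 - (1/2)z^3 + (1/6)z^2 + (1/2)z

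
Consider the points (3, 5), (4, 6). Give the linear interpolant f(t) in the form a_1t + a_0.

Build the Lagrange basis polynomials:
L_0(t) = (t - 4) / [-1] = -t + 4
L_1(t) = (t - 3) / [1] = t - 3
f(t) = 5·L_0 + 6·L_1
  5·L_0(t) = -5t + 20
  6·L_1(t) = 6t - 18
Adding term by term: t + 2

f(t) = t + 2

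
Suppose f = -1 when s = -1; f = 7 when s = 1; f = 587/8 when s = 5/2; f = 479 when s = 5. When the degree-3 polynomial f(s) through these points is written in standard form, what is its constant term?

L_0(s) = (s - 1)(s - 5/2)(s - 5) / [-42] = -(1/42)s^3 + (17/84)s^2 - (10/21)s + 25/84
L_1(s) = (s + 1)(s - 5/2)(s - 5) / [12] = (1/12)s^3 - (13/24)s^2 + (5/12)s + 25/24
L_2(s) = (s + 1)(s - 1)(s - 5) / [-105/8] = -(8/105)s^3 + (8/21)s^2 + (8/105)s - 8/21
L_3(s) = (s + 1)(s - 1)(s - 5/2) / [60] = (1/60)s^3 - (1/24)s^2 - (1/60)s + 1/24
f(s) = (-1)·L_0 + 7·L_1 + (587/8)·L_2 + 479·L_3
Only the constant term is needed; take it from each L_i and combine:
(-1)·(25/84) + 7·(25/24) + (587/8)·(-8/21) + 479·(1/24) = -1

-1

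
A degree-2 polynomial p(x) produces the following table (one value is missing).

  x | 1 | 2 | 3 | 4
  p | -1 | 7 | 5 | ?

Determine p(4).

-7

The 3 known values determine p uniquely (degree ≤ 2).
Evaluate each Lagrange basis at x = 4:
L_0(4) = (2)·(1)/[(-1)·(-2)] = 1
L_1(4) = (3)·(1)/[(1)·(-1)] = -3
L_2(4) = (3)·(2)/[(2)·(1)] = 3
Sum: (-1)·(1) + 7·(-3) + 5·(3) = -7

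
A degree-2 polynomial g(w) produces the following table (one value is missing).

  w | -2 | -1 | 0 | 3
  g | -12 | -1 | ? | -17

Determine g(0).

4

The 3 known values determine g uniquely (degree ≤ 2).
L_0(0) = (1)·(-3)/[(-1)·(-5)] = -3/5
L_1(0) = (2)·(-3)/[(1)·(-4)] = 3/2
L_2(0) = (2)·(1)/[(5)·(4)] = 1/10
Sum: (-12)·(-3/5) + (-1)·(3/2) + (-17)·(1/10) = 4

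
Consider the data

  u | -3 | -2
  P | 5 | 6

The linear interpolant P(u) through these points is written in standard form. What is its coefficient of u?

1

The leading coefficient equals the top divided difference P[-3,-2].
P[-3,-2] = (6 - 5) / (-2 - (-3)) = 1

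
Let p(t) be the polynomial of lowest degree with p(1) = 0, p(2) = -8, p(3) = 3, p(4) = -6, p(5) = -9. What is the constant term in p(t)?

131

Build the Lagrange basis polynomials:
L_0(t) = (t - 2)(t - 3)(t - 4)(t - 5) / [24] = (1/24)t^4 - (7/12)t^3 + (71/24)t^2 - (77/12)t + 5
L_1(t) = (t - 1)(t - 3)(t - 4)(t - 5) / [-6] = -(1/6)t^4 + (13/6)t^3 - (59/6)t^2 + (107/6)t - 10
L_2(t) = (t - 1)(t - 2)(t - 4)(t - 5) / [4] = (1/4)t^4 - 3t^3 + (49/4)t^2 - (39/2)t + 10
L_3(t) = (t - 1)(t - 2)(t - 3)(t - 5) / [-6] = -(1/6)t^4 + (11/6)t^3 - (41/6)t^2 + (61/6)t - 5
L_4(t) = (t - 1)(t - 2)(t - 3)(t - 4) / [24] = (1/24)t^4 - (5/12)t^3 + (35/24)t^2 - (25/12)t + 1
p(t) = 0·L_0 + (-8)·L_1 + 3·L_2 + (-6)·L_3 + (-9)·L_4
Only the constant term is needed; take it from each L_i and combine:
0·(5) + (-8)·(-10) + 3·(10) + (-6)·(-5) + (-9)·(1) = 131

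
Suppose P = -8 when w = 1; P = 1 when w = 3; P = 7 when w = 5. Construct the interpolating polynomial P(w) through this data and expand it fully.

Newton's divided differences:
P[1,3] = (1 - (-8)) / (3 - 1) = 9/2
P[3,5] = (7 - 1) / (5 - 3) = 3
P[1,3,5] = (3 - 9/2) / (5 - 1) = -3/8
P(w) = -8 + (9/2)·(w - 1) + (-3/8)·(w - 1)(w - 3)
Expanding: P(w) = -(3/8)w^2 + 6w - 109/8

P(w) = -(3/8)w^2 + 6w - 109/8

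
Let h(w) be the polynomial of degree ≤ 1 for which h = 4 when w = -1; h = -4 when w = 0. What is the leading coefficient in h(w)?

-8

The leading coefficient equals the top divided difference h[-1,0].
h[-1,0] = (-4 - 4) / (0 - (-1)) = -8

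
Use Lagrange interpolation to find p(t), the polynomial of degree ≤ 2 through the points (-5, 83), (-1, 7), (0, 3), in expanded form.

p(t) = 3t^2 - t + 3

Build the Lagrange basis polynomials:
L_0(t) = (t + 1)t / [20] = (1/20)t^2 + (1/20)t
L_1(t) = (t + 5)t / [-4] = -(1/4)t^2 - (5/4)t
L_2(t) = (t + 5)(t + 1) / [5] = (1/5)t^2 + (6/5)t + 1
p(t) = 83·L_0 + 7·L_1 + 3·L_2
  83·L_0(t) = (83/20)t^2 + (83/20)t
  7·L_1(t) = -(7/4)t^2 - (35/4)t
  3·L_2(t) = (3/5)t^2 + (18/5)t + 3
Adding term by term: 3t^2 - t + 3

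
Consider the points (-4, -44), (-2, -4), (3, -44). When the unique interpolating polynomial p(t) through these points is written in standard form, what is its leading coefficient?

The leading coefficient equals the top divided difference p[-4,-2,3].
p[-4,-2] = (-4 - (-44)) / (-2 - (-4)) = 20
p[-2,3] = (-44 - (-4)) / (3 - (-2)) = -8
p[-4,-2,3] = (-8 - 20) / (3 - (-4)) = -4

-4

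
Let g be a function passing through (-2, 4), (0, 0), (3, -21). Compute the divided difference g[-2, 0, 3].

-1

g[-2,0] = (0 - 4) / (0 - (-2)) = -2
g[0,3] = (-21 - 0) / (3 - 0) = -7
g[-2,0,3] = (-7 - (-2)) / (3 - (-2)) = -1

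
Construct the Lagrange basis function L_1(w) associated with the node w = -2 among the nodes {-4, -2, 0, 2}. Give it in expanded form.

L_1(w) = (w + 4)w(w - 2) / [(2)·(-2)·(-4)]
       = (w^3 + 2w^2 - 8w) / (16)

L_1(w) = (1/16)w^3 + (1/8)w^2 - (1/2)w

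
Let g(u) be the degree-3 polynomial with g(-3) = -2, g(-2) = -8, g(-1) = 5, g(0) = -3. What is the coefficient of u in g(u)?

-191/6

L_0(u) = (u + 2)(u + 1)u / [-6] = -(1/6)u^3 - (1/2)u^2 - (1/3)u
L_1(u) = (u + 3)(u + 1)u / [2] = (1/2)u^3 + 2u^2 + (3/2)u
L_2(u) = (u + 3)(u + 2)u / [-2] = -(1/2)u^3 - (5/2)u^2 - 3u
L_3(u) = (u + 3)(u + 2)(u + 1) / [6] = (1/6)u^3 + u^2 + (11/6)u + 1
g(u) = (-2)·L_0 + (-8)·L_1 + 5·L_2 + (-3)·L_3
Only the coefficient of u is needed; take it from each L_i and combine:
(-2)·(-1/3) + (-8)·(3/2) + 5·(-3) + (-3)·(11/6) = -191/6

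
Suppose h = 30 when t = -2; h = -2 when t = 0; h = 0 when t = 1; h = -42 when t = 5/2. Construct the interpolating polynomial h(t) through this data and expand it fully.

h(t) = -4t^3 + 2t^2 + 4t - 2

L_0(t) = t(t - 1)(t - 5/2) / [-27] = -(1/27)t^3 + (7/54)t^2 - (5/54)t
L_1(t) = (t + 2)(t - 1)(t - 5/2) / [5] = (1/5)t^3 - (3/10)t^2 - (9/10)t + 1
L_2(t) = (t + 2)t(t - 5/2) / [-9/2] = -(2/9)t^3 + (1/9)t^2 + (10/9)t
L_3(t) = (t + 2)t(t - 1) / [135/8] = (8/135)t^3 + (8/135)t^2 - (16/135)t
h(t) = 30·L_0 + (-2)·L_1 + 0·L_2 + (-42)·L_3
  30·L_0(t) = -(10/9)t^3 + (35/9)t^2 - (25/9)t
  (-2)·L_1(t) = -(2/5)t^3 + (3/5)t^2 + (9/5)t - 2
  0·L_2(t) = 0
  (-42)·L_3(t) = -(112/45)t^3 - (112/45)t^2 + (224/45)t
Adding term by term: -4t^3 + 2t^2 + 4t - 2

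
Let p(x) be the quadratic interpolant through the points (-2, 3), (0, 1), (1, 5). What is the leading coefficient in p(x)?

5/3

The leading coefficient equals the top divided difference p[-2,0,1].
p[-2,0] = (1 - 3) / (0 - (-2)) = -1
p[0,1] = (5 - 1) / (1 - 0) = 4
p[-2,0,1] = (4 - (-1)) / (1 - (-2)) = 5/3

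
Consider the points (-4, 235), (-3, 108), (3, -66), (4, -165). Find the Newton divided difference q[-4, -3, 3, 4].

-3

q[-4,-3] = (108 - 235) / (-3 - (-4)) = -127
q[-3,3] = (-66 - 108) / (3 - (-3)) = -29
q[3,4] = (-165 - (-66)) / (4 - 3) = -99
q[-4,-3,3] = (-29 - (-127)) / (3 - (-4)) = 14
q[-3,3,4] = (-99 - (-29)) / (4 - (-3)) = -10
q[-4,-3,3,4] = (-10 - 14) / (4 - (-4)) = -3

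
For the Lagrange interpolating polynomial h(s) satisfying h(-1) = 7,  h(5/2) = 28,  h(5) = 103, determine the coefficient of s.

L_0(s) = (s - 5/2)(s - 5) / [21] = (1/21)s^2 - (5/14)s + 25/42
L_1(s) = (s + 1)(s - 5) / [-35/4] = -(4/35)s^2 + (16/35)s + 4/7
L_2(s) = (s + 1)(s - 5/2) / [15] = (1/15)s^2 - (1/10)s - 1/6
h(s) = 7·L_0 + 28·L_1 + 103·L_2
Only the coefficient of s is needed; take it from each L_i and combine:
7·(-5/14) + 28·(16/35) + 103·(-1/10) = 0

0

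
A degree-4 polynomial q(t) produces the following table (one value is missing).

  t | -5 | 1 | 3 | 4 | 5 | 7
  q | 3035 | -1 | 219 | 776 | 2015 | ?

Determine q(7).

The 5 known values determine q uniquely (degree ≤ 4).
L_0(7) = (6)·(4)·(3)·(2)/[(-6)·(-8)·(-9)·(-10)] = 1/30
L_1(7) = (12)·(4)·(3)·(2)/[(6)·(-2)·(-3)·(-4)] = -2
L_2(7) = (12)·(6)·(3)·(2)/[(8)·(2)·(-1)·(-2)] = 27/2
L_3(7) = (12)·(6)·(4)·(2)/[(9)·(3)·(1)·(-1)] = -64/3
L_4(7) = (12)·(6)·(4)·(3)/[(10)·(4)·(2)·(1)] = 54/5
Sum: 3035·(1/30) + (-1)·(-2) + 219·(27/2) + 776·(-64/3) + 2015·(54/5) = 8267

8267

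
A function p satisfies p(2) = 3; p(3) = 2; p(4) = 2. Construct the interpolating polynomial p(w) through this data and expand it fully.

p(w) = (1/2)w^2 - (7/2)w + 8

L_0(w) = (w - 3)(w - 4) / [2] = (1/2)w^2 - (7/2)w + 6
L_1(w) = (w - 2)(w - 4) / [-1] = -w^2 + 6w - 8
L_2(w) = (w - 2)(w - 3) / [2] = (1/2)w^2 - (5/2)w + 3
p(w) = 3·L_0 + 2·L_1 + 2·L_2
  3·L_0(w) = (3/2)w^2 - (21/2)w + 18
  2·L_1(w) = -2w^2 + 12w - 16
  2·L_2(w) = w^2 - 5w + 6
Adding term by term: (1/2)w^2 - (7/2)w + 8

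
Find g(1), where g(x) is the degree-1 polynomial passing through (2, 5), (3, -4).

14

Evaluate each Lagrange basis at x = 1:
L_0(1) = (-2)/[(-1)] = 2
L_1(1) = (-1)/[(1)] = -1
Sum: 5·(2) + (-4)·(-1) = 14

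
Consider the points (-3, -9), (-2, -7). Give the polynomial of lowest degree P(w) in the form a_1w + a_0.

P(w) = 2w - 3

Build the Lagrange basis polynomials:
L_0(w) = (w + 2) / [-1] = -w - 2
L_1(w) = (w + 3) / [1] = w + 3
P(w) = (-9)·L_0 + (-7)·L_1
  (-9)·L_0(w) = 9w + 18
  (-7)·L_1(w) = -7w - 21
Adding term by term: 2w - 3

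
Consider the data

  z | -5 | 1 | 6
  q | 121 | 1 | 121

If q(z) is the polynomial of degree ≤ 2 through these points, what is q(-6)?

169

Evaluate each Lagrange basis at z = -6:
L_0(-6) = (-7)·(-12)/[(-6)·(-11)] = 14/11
L_1(-6) = (-1)·(-12)/[(6)·(-5)] = -2/5
L_2(-6) = (-1)·(-7)/[(11)·(5)] = 7/55
Sum: 121·(14/11) + 1·(-2/5) + 121·(7/55) = 169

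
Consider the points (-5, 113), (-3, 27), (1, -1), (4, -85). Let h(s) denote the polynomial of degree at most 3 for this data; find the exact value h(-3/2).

L_0(-3/2) = (3/2)·(-5/2)·(-11/2)/[(-2)·(-6)·(-9)] = -55/288
L_1(-3/2) = (7/2)·(-5/2)·(-11/2)/[(2)·(-4)·(-7)] = 55/64
L_2(-3/2) = (7/2)·(3/2)·(-11/2)/[(6)·(4)·(-3)] = 77/192
L_3(-3/2) = (7/2)·(3/2)·(-5/2)/[(9)·(7)·(3)] = -5/72
Sum: 113·(-55/288) + 27·(55/64) + (-1)·(77/192) + (-85)·(-5/72) = 57/8

57/8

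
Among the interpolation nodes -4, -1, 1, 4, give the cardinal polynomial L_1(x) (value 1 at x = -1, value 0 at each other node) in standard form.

L_1(x) = (x + 4)(x - 1)(x - 4) / [(3)·(-2)·(-5)]
       = (x^3 - x^2 - 16x + 16) / (30)

L_1(x) = (1/30)x^3 - (1/30)x^2 - (8/15)x + 8/15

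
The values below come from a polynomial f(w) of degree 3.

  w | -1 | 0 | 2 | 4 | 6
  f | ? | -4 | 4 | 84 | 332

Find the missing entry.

-11

The 4 known values determine f uniquely (degree ≤ 3).
L_0(-1) = (-3)·(-5)·(-7)/[(-2)·(-4)·(-6)] = 35/16
L_1(-1) = (-1)·(-5)·(-7)/[(2)·(-2)·(-4)] = -35/16
L_2(-1) = (-1)·(-3)·(-7)/[(4)·(2)·(-2)] = 21/16
L_3(-1) = (-1)·(-3)·(-5)/[(6)·(4)·(2)] = -5/16
Sum: (-4)·(35/16) + 4·(-35/16) + 84·(21/16) + 332·(-5/16) = -11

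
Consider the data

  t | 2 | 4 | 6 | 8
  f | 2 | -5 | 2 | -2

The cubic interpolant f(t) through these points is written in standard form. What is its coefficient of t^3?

Build the Lagrange basis polynomials:
L_0(t) = (t - 4)(t - 6)(t - 8) / [-48] = -(1/48)t^3 + (3/8)t^2 - (13/6)t + 4
L_1(t) = (t - 2)(t - 6)(t - 8) / [16] = (1/16)t^3 - t^2 + (19/4)t - 6
L_2(t) = (t - 2)(t - 4)(t - 8) / [-16] = -(1/16)t^3 + (7/8)t^2 - (7/2)t + 4
L_3(t) = (t - 2)(t - 4)(t - 6) / [48] = (1/48)t^3 - (1/4)t^2 + (11/12)t - 1
f(t) = 2·L_0 + (-5)·L_1 + 2·L_2 + (-2)·L_3
Only the coefficient of t^3 is needed; take it from each L_i and combine:
2·(-1/48) + (-5)·(1/16) + 2·(-1/16) + (-2)·(1/48) = -25/48

-25/48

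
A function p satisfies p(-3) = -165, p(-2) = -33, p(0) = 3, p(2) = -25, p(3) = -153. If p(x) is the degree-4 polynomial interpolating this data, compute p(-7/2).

Evaluate each Lagrange basis at x = -7/2:
L_0(-7/2) = (-3/2)·(-7/2)·(-11/2)·(-13/2)/[(-1)·(-3)·(-5)·(-6)] = 1001/480
L_1(-7/2) = (-1/2)·(-7/2)·(-11/2)·(-13/2)/[(1)·(-2)·(-4)·(-5)] = -1001/640
L_2(-7/2) = (-1/2)·(-3/2)·(-11/2)·(-13/2)/[(3)·(2)·(-2)·(-3)] = 143/192
L_3(-7/2) = (-1/2)·(-3/2)·(-7/2)·(-13/2)/[(5)·(4)·(2)·(-1)] = -273/640
L_4(-7/2) = (-1/2)·(-3/2)·(-7/2)·(-11/2)/[(6)·(5)·(3)·(1)] = 77/480
Sum: (-165)·(1001/480) + (-33)·(-1001/640) + 3·(143/192) + (-25)·(-273/640) + (-153)·(77/480) = -2433/8

-2433/8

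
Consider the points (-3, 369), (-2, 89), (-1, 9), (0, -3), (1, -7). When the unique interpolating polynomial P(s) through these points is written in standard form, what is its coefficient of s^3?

Build the Lagrange basis polynomials:
L_0(s) = (s + 2)(s + 1)s(s - 1) / [24] = (1/24)s^4 + (1/12)s^3 - (1/24)s^2 - (1/12)s
L_1(s) = (s + 3)(s + 1)s(s - 1) / [-6] = -(1/6)s^4 - (1/2)s^3 + (1/6)s^2 + (1/2)s
L_2(s) = (s + 3)(s + 2)s(s - 1) / [4] = (1/4)s^4 + s^3 + (1/4)s^2 - (3/2)s
L_3(s) = (s + 3)(s + 2)(s + 1)(s - 1) / [-6] = -(1/6)s^4 - (5/6)s^3 - (5/6)s^2 + (5/6)s + 1
L_4(s) = (s + 3)(s + 2)(s + 1)s / [24] = (1/24)s^4 + (1/4)s^3 + (11/24)s^2 + (1/4)s
P(s) = 369·L_0 + 89·L_1 + 9·L_2 + (-3)·L_3 + (-7)·L_4
Only the coefficient of s^3 is needed; take it from each L_i and combine:
369·(1/12) + 89·(-1/2) + 9·(1) + (-3)·(-5/6) + (-7)·(1/4) = -4

-4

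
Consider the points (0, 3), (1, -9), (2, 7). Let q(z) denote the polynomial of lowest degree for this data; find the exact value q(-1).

Using Newton's divided-difference form:
q[0,1] = (-9 - 3) / (1 - 0) = -12
q[1,2] = (7 - (-9)) / (2 - 1) = 16
q[0,1,2] = (16 - (-12)) / (2 - 0) = 14
q(-1) = 3 + (-12)·(-1) + 14·(-1)·(-2) = 43

43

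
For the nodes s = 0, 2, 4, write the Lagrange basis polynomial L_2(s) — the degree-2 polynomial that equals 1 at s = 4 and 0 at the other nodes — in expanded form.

L_2(s) = s(s - 2) / [(4)·(2)]
       = (s^2 - 2s) / (8)

L_2(s) = (1/8)s^2 - (1/4)s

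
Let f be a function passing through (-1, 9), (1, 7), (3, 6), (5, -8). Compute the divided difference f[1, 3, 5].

f[1,3] = (6 - 7) / (3 - 1) = -1/2
f[3,5] = (-8 - 6) / (5 - 3) = -7
f[1,3,5] = (-7 - (-1/2)) / (5 - 1) = -13/8

-13/8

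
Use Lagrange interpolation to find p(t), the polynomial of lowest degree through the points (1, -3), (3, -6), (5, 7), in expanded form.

p(t) = 2t^2 - (19/2)t + 9/2

Build the Lagrange basis polynomials:
L_0(t) = (t - 3)(t - 5) / [8] = (1/8)t^2 - t + 15/8
L_1(t) = (t - 1)(t - 5) / [-4] = -(1/4)t^2 + (3/2)t - 5/4
L_2(t) = (t - 1)(t - 3) / [8] = (1/8)t^2 - (1/2)t + 3/8
p(t) = (-3)·L_0 + (-6)·L_1 + 7·L_2
  (-3)·L_0(t) = -(3/8)t^2 + 3t - 45/8
  (-6)·L_1(t) = (3/2)t^2 - 9t + 15/2
  7·L_2(t) = (7/8)t^2 - (7/2)t + 21/8
Adding term by term: 2t^2 - (19/2)t + 9/2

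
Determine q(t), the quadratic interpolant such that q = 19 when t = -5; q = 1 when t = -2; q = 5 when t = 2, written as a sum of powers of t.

q(t) = t^2 + t - 1

L_0(t) = (t + 2)(t - 2) / [21] = (1/21)t^2 - 4/21
L_1(t) = (t + 5)(t - 2) / [-12] = -(1/12)t^2 - (1/4)t + 5/6
L_2(t) = (t + 5)(t + 2) / [28] = (1/28)t^2 + (1/4)t + 5/14
q(t) = 19·L_0 + 1·L_1 + 5·L_2
  19·L_0(t) = (19/21)t^2 - 76/21
  1·L_1(t) = -(1/12)t^2 - (1/4)t + 5/6
  5·L_2(t) = (5/28)t^2 + (5/4)t + 25/14
Adding term by term: t^2 + t - 1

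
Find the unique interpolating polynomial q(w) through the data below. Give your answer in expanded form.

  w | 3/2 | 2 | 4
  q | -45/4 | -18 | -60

q(w) = -3w^2 - 3w

L_0(w) = (w - 2)(w - 4) / [5/4] = (4/5)w^2 - (24/5)w + 32/5
L_1(w) = (w - 3/2)(w - 4) / [-1] = -w^2 + (11/2)w - 6
L_2(w) = (w - 3/2)(w - 2) / [5] = (1/5)w^2 - (7/10)w + 3/5
q(w) = (-45/4)·L_0 + (-18)·L_1 + (-60)·L_2
  (-45/4)·L_0(w) = -9w^2 + 54w - 72
  (-18)·L_1(w) = 18w^2 - 99w + 108
  (-60)·L_2(w) = -12w^2 + 42w - 36
Adding term by term: -3w^2 - 3w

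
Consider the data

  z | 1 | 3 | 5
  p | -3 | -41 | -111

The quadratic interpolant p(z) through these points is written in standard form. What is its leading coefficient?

-4

L_0(z) = (z - 3)(z - 5) / [8] = (1/8)z^2 - z + 15/8
L_1(z) = (z - 1)(z - 5) / [-4] = -(1/4)z^2 + (3/2)z - 5/4
L_2(z) = (z - 1)(z - 3) / [8] = (1/8)z^2 - (1/2)z + 3/8
p(z) = (-3)·L_0 + (-41)·L_1 + (-111)·L_2
Only the coefficient of z^2 is needed; take it from each L_i and combine:
(-3)·(1/8) + (-41)·(-1/4) + (-111)·(1/8) = -4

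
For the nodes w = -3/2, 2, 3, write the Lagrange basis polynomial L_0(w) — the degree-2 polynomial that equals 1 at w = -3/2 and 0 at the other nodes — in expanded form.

L_0(w) = (w - 2)(w - 3) / [(-7/2)·(-9/2)]
       = (w^2 - 5w + 6) / (63/4)

L_0(w) = (4/63)w^2 - (20/63)w + 8/21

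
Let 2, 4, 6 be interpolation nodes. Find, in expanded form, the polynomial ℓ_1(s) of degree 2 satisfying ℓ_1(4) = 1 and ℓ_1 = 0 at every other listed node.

ℓ_1(s) = -(1/4)s^2 + 2s - 3

ℓ_1(s) = (s - 2)(s - 6) / [(2)·(-2)]
       = (s^2 - 8s + 12) / (-4)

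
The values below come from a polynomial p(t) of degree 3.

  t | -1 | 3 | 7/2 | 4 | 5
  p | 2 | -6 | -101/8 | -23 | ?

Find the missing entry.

The 4 known values determine p uniquely (degree ≤ 3).
Evaluate each Lagrange basis at t = 5:
L_0(5) = (2)·(3/2)·(1)/[(-4)·(-9/2)·(-5)] = -1/30
L_1(5) = (6)·(3/2)·(1)/[(4)·(-1/2)·(-1)] = 9/2
L_2(5) = (6)·(2)·(1)/[(9/2)·(1/2)·(-1/2)] = -32/3
L_3(5) = (6)·(2)·(3/2)/[(5)·(1)·(1/2)] = 36/5
Sum: 2·(-1/30) + (-6)·(9/2) + (-101/8)·(-32/3) + (-23)·(36/5) = -58

-58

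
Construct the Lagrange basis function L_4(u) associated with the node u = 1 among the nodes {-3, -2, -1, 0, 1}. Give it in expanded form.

L_4(u) = (u + 3)(u + 2)(u + 1)u / [(4)·(3)·(2)·(1)]
       = (u^4 + 6u^3 + 11u^2 + 6u) / (24)

L_4(u) = (1/24)u^4 + (1/4)u^3 + (11/24)u^2 + (1/4)u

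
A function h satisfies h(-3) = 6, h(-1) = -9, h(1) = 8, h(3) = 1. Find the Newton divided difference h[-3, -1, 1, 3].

h[-3,-1] = (-9 - 6) / (-1 - (-3)) = -15/2
h[-1,1] = (8 - (-9)) / (1 - (-1)) = 17/2
h[1,3] = (1 - 8) / (3 - 1) = -7/2
h[-3,-1,1] = (17/2 - (-15/2)) / (1 - (-3)) = 4
h[-1,1,3] = (-7/2 - 17/2) / (3 - (-1)) = -3
h[-3,-1,1,3] = (-3 - 4) / (3 - (-3)) = -7/6

-7/6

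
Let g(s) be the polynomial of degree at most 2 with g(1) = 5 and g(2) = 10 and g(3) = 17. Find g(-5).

17

Evaluate each Lagrange basis at s = -5:
L_0(-5) = (-7)·(-8)/[(-1)·(-2)] = 28
L_1(-5) = (-6)·(-8)/[(1)·(-1)] = -48
L_2(-5) = (-6)·(-7)/[(2)·(1)] = 21
Sum: 5·(28) + 10·(-48) + 17·(21) = 17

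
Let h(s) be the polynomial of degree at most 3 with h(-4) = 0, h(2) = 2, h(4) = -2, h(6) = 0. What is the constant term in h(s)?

Build the Lagrange basis polynomials:
L_0(s) = (s - 2)(s - 4)(s - 6) / [-480] = -(1/480)s^3 + (1/40)s^2 - (11/120)s + 1/10
L_1(s) = (s + 4)(s - 4)(s - 6) / [48] = (1/48)s^3 - (1/8)s^2 - (1/3)s + 2
L_2(s) = (s + 4)(s - 2)(s - 6) / [-32] = -(1/32)s^3 + (1/8)s^2 + (5/8)s - 3/2
L_3(s) = (s + 4)(s - 2)(s - 4) / [80] = (1/80)s^3 - (1/40)s^2 - (1/5)s + 2/5
h(s) = 0·L_0 + 2·L_1 + (-2)·L_2 + 0·L_3
Only the constant term is needed; take it from each L_i and combine:
0·(1/10) + 2·(2) + (-2)·(-3/2) + 0·(2/5) = 7

7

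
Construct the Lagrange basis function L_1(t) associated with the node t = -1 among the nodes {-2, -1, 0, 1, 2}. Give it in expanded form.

L_1(t) = -(1/6)t^4 + (1/6)t^3 + (2/3)t^2 - (2/3)t

L_1(t) = (t + 2)t(t - 1)(t - 2) / [(1)·(-1)·(-2)·(-3)]
       = (t^4 - t^3 - 4t^2 + 4t) / (-6)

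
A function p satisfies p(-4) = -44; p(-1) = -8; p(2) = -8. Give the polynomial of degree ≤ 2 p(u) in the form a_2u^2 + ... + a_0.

Build the Lagrange basis polynomials:
L_0(u) = (u + 1)(u - 2) / [18] = (1/18)u^2 - (1/18)u - 1/9
L_1(u) = (u + 4)(u - 2) / [-9] = -(1/9)u^2 - (2/9)u + 8/9
L_2(u) = (u + 4)(u + 1) / [18] = (1/18)u^2 + (5/18)u + 2/9
p(u) = (-44)·L_0 + (-8)·L_1 + (-8)·L_2
  (-44)·L_0(u) = -(22/9)u^2 + (22/9)u + 44/9
  (-8)·L_1(u) = (8/9)u^2 + (16/9)u - 64/9
  (-8)·L_2(u) = -(4/9)u^2 - (20/9)u - 16/9
Adding term by term: -2u^2 + 2u - 4

p(u) = -2u^2 + 2u - 4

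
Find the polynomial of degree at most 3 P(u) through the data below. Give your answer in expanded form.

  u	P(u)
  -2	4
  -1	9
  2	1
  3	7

Build the Lagrange basis polynomials:
L_0(u) = (u + 1)(u - 2)(u - 3) / [-20] = -(1/20)u^3 + (1/5)u^2 - (1/20)u - 3/10
L_1(u) = (u + 2)(u - 2)(u - 3) / [12] = (1/12)u^3 - (1/4)u^2 - (1/3)u + 1
L_2(u) = (u + 2)(u + 1)(u - 3) / [-12] = -(1/12)u^3 + (7/12)u + 1/2
L_3(u) = (u + 2)(u + 1)(u - 2) / [20] = (1/20)u^3 + (1/20)u^2 - (1/5)u - 1/5
P(u) = 4·L_0 + 9·L_1 + 1·L_2 + 7·L_3
  4·L_0(u) = -(1/5)u^3 + (4/5)u^2 - (1/5)u - 6/5
  9·L_1(u) = (3/4)u^3 - (9/4)u^2 - 3u + 9
  1·L_2(u) = -(1/12)u^3 + (7/12)u + 1/2
  7·L_3(u) = (7/20)u^3 + (7/20)u^2 - (7/5)u - 7/5
Adding term by term: (49/60)u^3 - (11/10)u^2 - (241/60)u + 69/10

P(u) = (49/60)u^3 - (11/10)u^2 - (241/60)u + 69/10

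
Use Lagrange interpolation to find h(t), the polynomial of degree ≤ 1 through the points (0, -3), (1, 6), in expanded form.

h(t) = 9t - 3

L_0(t) = (t - 1) / [-1] = -t + 1
L_1(t) = t / [1] = t
h(t) = (-3)·L_0 + 6·L_1
  (-3)·L_0(t) = 3t - 3
  6·L_1(t) = 6t
Adding term by term: 9t - 3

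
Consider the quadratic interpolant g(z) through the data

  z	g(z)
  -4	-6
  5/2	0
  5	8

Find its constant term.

-566/117

Build the Lagrange basis polynomials:
L_0(z) = (z - 5/2)(z - 5) / [117/2] = (2/117)z^2 - (5/39)z + 25/117
L_1(z) = (z + 4)(z - 5) / [-65/4] = -(4/65)z^2 + (4/65)z + 16/13
L_2(z) = (z + 4)(z - 5/2) / [45/2] = (2/45)z^2 + (1/15)z - 4/9
g(z) = (-6)·L_0 + 0·L_1 + 8·L_2
Only the constant term is needed; take it from each L_i and combine:
(-6)·(25/117) + 0·(16/13) + 8·(-4/9) = -566/117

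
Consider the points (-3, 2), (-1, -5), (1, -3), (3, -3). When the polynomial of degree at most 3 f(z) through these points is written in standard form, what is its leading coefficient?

The leading coefficient equals the top divided difference f[-3,-1,1,3].
f[-3,-1] = (-5 - 2) / (-1 - (-3)) = -7/2
f[-1,1] = (-3 - (-5)) / (1 - (-1)) = 1
f[1,3] = (-3 - (-3)) / (3 - 1) = 0
f[-3,-1,1] = (1 - (-7/2)) / (1 - (-3)) = 9/8
f[-1,1,3] = (0 - 1) / (3 - (-1)) = -1/4
f[-3,-1,1,3] = (-1/4 - 9/8) / (3 - (-3)) = -11/48

-11/48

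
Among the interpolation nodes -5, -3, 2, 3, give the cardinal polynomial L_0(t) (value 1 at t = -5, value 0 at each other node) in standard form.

L_0(t) = (t + 3)(t - 2)(t - 3) / [(-2)·(-7)·(-8)]
       = (t^3 - 2t^2 - 9t + 18) / (-112)

L_0(t) = -(1/112)t^3 + (1/56)t^2 + (9/112)t - 9/56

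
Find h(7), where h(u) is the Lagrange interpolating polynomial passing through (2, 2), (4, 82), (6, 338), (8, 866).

562

Evaluate each Lagrange basis at u = 7:
L_0(7) = (3)·(1)·(-1)/[(-2)·(-4)·(-6)] = 1/16
L_1(7) = (5)·(1)·(-1)/[(2)·(-2)·(-4)] = -5/16
L_2(7) = (5)·(3)·(-1)/[(4)·(2)·(-2)] = 15/16
L_3(7) = (5)·(3)·(1)/[(6)·(4)·(2)] = 5/16
Sum: 2·(1/16) + 82·(-5/16) + 338·(15/16) + 866·(5/16) = 562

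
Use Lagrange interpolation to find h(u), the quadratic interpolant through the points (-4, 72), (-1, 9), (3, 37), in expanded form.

h(u) = 4u^2 - u + 4

Build the Lagrange basis polynomials:
L_0(u) = (u + 1)(u - 3) / [21] = (1/21)u^2 - (2/21)u - 1/7
L_1(u) = (u + 4)(u - 3) / [-12] = -(1/12)u^2 - (1/12)u + 1
L_2(u) = (u + 4)(u + 1) / [28] = (1/28)u^2 + (5/28)u + 1/7
h(u) = 72·L_0 + 9·L_1 + 37·L_2
  72·L_0(u) = (24/7)u^2 - (48/7)u - 72/7
  9·L_1(u) = -(3/4)u^2 - (3/4)u + 9
  37·L_2(u) = (37/28)u^2 + (185/28)u + 37/7
Adding term by term: 4u^2 - u + 4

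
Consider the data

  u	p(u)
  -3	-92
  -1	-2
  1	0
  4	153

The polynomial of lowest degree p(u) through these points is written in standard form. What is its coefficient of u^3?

3

The leading coefficient equals the top divided difference p[-3,-1,1,4].
p[-3,-1] = (-2 - (-92)) / (-1 - (-3)) = 45
p[-1,1] = (0 - (-2)) / (1 - (-1)) = 1
p[1,4] = (153 - 0) / (4 - 1) = 51
p[-3,-1,1] = (1 - 45) / (1 - (-3)) = -11
p[-1,1,4] = (51 - 1) / (4 - (-1)) = 10
p[-3,-1,1,4] = (10 - (-11)) / (4 - (-3)) = 3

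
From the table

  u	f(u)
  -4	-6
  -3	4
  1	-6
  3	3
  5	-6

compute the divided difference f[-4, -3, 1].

-5/2

f[-4,-3] = (4 - (-6)) / (-3 - (-4)) = 10
f[-3,1] = (-6 - 4) / (1 - (-3)) = -5/2
f[-4,-3,1] = (-5/2 - 10) / (1 - (-4)) = -5/2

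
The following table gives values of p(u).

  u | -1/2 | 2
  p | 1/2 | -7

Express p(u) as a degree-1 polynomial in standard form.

L_0(u) = (u - 2) / [-5/2] = -(2/5)u + 4/5
L_1(u) = (u + 1/2) / [5/2] = (2/5)u + 1/5
p(u) = (1/2)·L_0 + (-7)·L_1
  (1/2)·L_0(u) = -(1/5)u + 2/5
  (-7)·L_1(u) = -(14/5)u - 7/5
Adding term by term: -3u - 1

p(u) = -3u - 1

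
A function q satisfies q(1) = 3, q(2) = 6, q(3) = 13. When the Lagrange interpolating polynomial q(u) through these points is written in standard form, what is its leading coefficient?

The leading coefficient equals the top divided difference q[1,2,3].
q[1,2] = (6 - 3) / (2 - 1) = 3
q[2,3] = (13 - 6) / (3 - 2) = 7
q[1,2,3] = (7 - 3) / (3 - 1) = 2

2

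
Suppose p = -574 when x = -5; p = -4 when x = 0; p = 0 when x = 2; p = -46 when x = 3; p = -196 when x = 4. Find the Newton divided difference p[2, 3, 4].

p[2,3] = (-46 - 0) / (3 - 2) = -46
p[3,4] = (-196 - (-46)) / (4 - 3) = -150
p[2,3,4] = (-150 - (-46)) / (4 - 2) = -52

-52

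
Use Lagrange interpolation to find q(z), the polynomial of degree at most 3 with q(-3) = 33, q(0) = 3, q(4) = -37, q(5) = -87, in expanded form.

L_0(z) = z(z - 4)(z - 5) / [-168] = -(1/168)z^3 + (3/56)z^2 - (5/42)z
L_1(z) = (z + 3)(z - 4)(z - 5) / [60] = (1/60)z^3 - (1/10)z^2 - (7/60)z + 1
L_2(z) = (z + 3)z(z - 5) / [-28] = -(1/28)z^3 + (1/14)z^2 + (15/28)z
L_3(z) = (z + 3)z(z - 4) / [40] = (1/40)z^3 - (1/40)z^2 - (3/10)z
q(z) = 33·L_0 + 3·L_1 + (-37)·L_2 + (-87)·L_3
  33·L_0(z) = -(11/56)z^3 + (99/56)z^2 - (55/14)z
  3·L_1(z) = (1/20)z^3 - (3/10)z^2 - (7/20)z + 3
  (-37)·L_2(z) = (37/28)z^3 - (37/14)z^2 - (555/28)z
  (-87)·L_3(z) = -(87/40)z^3 + (87/40)z^2 + (261/10)z
Adding term by term: -z^3 + z^2 + 2z + 3

q(z) = -z^3 + z^2 + 2z + 3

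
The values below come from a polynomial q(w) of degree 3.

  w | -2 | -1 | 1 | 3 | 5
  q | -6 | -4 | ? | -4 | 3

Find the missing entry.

The 4 known values determine q uniquely (degree ≤ 3).
L_0(1) = (2)·(-2)·(-4)/[(-1)·(-5)·(-7)] = -16/35
L_1(1) = (3)·(-2)·(-4)/[(1)·(-4)·(-6)] = 1
L_2(1) = (3)·(2)·(-4)/[(5)·(4)·(-2)] = 3/5
L_3(1) = (3)·(2)·(-2)/[(7)·(6)·(2)] = -1/7
Sum: (-6)·(-16/35) + (-4)·(1) + (-4)·(3/5) + 3·(-1/7) = -143/35

-143/35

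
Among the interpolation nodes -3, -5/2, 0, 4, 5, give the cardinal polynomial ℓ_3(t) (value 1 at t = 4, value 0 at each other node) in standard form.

ℓ_3(t) = (t + 3)(t + 5/2)t(t - 5) / [(7)·(13/2)·(4)·(-1)]
       = (t^4 + (1/2)t^3 - 20t^2 - (75/2)t) / (-182)

ℓ_3(t) = -(1/182)t^4 - (1/364)t^3 + (10/91)t^2 + (75/364)t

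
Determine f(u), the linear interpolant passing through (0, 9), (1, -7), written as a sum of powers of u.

Build the Lagrange basis polynomials:
L_0(u) = (u - 1) / [-1] = -u + 1
L_1(u) = u / [1] = u
f(u) = 9·L_0 + (-7)·L_1
  9·L_0(u) = -9u + 9
  (-7)·L_1(u) = -7u
Adding term by term: -16u + 9

f(u) = -16u + 9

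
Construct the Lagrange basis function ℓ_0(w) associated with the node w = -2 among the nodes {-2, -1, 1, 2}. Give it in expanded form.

ℓ_0(w) = (w + 1)(w - 1)(w - 2) / [(-1)·(-3)·(-4)]
       = (w^3 - 2w^2 - w + 2) / (-12)

ℓ_0(w) = -(1/12)w^3 + (1/6)w^2 + (1/12)w - 1/6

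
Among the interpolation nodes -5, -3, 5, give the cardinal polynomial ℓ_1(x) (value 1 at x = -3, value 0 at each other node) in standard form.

ℓ_1(x) = -(1/16)x^2 + 25/16

ℓ_1(x) = (x + 5)(x - 5) / [(2)·(-8)]
       = (x^2 - 25) / (-16)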